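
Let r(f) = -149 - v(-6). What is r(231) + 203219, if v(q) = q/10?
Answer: 1015353/5 ≈ 2.0307e+5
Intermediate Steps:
v(q) = q/10 (v(q) = q*(⅒) = q/10)
r(f) = -742/5 (r(f) = -149 - (-6)/10 = -149 - 1*(-⅗) = -149 + ⅗ = -742/5)
r(231) + 203219 = -742/5 + 203219 = 1015353/5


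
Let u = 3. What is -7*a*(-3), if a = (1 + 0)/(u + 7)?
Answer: 21/10 ≈ 2.1000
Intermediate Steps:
a = ⅒ (a = (1 + 0)/(3 + 7) = 1/10 = 1*(⅒) = ⅒ ≈ 0.10000)
-7*a*(-3) = -7*⅒*(-3) = -7/10*(-3) = 21/10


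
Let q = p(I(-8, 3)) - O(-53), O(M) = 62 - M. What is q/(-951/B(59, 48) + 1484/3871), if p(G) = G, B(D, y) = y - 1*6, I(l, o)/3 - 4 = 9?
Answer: 12008/3517 ≈ 3.4143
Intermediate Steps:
I(l, o) = 39 (I(l, o) = 12 + 3*9 = 12 + 27 = 39)
B(D, y) = -6 + y (B(D, y) = y - 6 = -6 + y)
q = -76 (q = 39 - (62 - 1*(-53)) = 39 - (62 + 53) = 39 - 1*115 = 39 - 115 = -76)
q/(-951/B(59, 48) + 1484/3871) = -76/(-951/(-6 + 48) + 1484/3871) = -76/(-951/42 + 1484*(1/3871)) = -76/(-951*1/42 + 212/553) = -76/(-317/14 + 212/553) = -76/(-3517/158) = -76*(-158/3517) = 12008/3517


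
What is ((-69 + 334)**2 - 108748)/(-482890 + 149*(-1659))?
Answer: 38523/730081 ≈ 0.052765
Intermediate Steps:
((-69 + 334)**2 - 108748)/(-482890 + 149*(-1659)) = (265**2 - 108748)/(-482890 - 247191) = (70225 - 108748)/(-730081) = -38523*(-1/730081) = 38523/730081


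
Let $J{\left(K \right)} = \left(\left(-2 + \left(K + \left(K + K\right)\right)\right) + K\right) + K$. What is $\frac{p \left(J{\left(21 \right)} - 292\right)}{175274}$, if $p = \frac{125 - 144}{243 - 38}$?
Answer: $\frac{3591}{35931170} \approx 9.9941 \cdot 10^{-5}$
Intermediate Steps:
$p = - \frac{19}{205} \approx -0.092683$
$J{\left(K \right)} = -2 + 5 K$ ($J{\left(K \right)} = \left(\left(-2 + \left(K + 2 K\right)\right) + K\right) + K = \left(\left(-2 + 3 K\right) + K\right) + K = \left(-2 + 4 K\right) + K = -2 + 5 K$)
$\frac{p \left(J{\left(21 \right)} - 292\right)}{175274} = \frac{\left(- \frac{19}{205}\right) \left(\left(-2 + 5 \cdot 21\right) - 292\right)}{175274} = - \frac{19 \left(\left(-2 + 105\right) - 292\right)}{205} \cdot \frac{1}{175274} = - \frac{19 \left(103 - 292\right)}{205} \cdot \frac{1}{175274} = \left(- \frac{19}{205}\right) \left(-189\right) \frac{1}{175274} = \frac{3591}{205} \cdot \frac{1}{175274} = \frac{3591}{35931170}$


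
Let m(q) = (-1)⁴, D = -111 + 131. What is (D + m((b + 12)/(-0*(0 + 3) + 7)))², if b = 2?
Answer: 441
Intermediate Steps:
D = 20
m(q) = 1
(D + m((b + 12)/(-0*(0 + 3) + 7)))² = (20 + 1)² = 21² = 441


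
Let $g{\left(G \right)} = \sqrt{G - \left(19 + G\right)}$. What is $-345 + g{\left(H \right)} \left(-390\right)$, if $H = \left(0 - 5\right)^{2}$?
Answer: $-345 - 390 i \sqrt{19} \approx -345.0 - 1700.0 i$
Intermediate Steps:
$H = 25$ ($H = \left(-5\right)^{2} = 25$)
$g{\left(G \right)} = i \sqrt{19}$ ($g{\left(G \right)} = \sqrt{-19} = i \sqrt{19}$)
$-345 + g{\left(H \right)} \left(-390\right) = -345 + i \sqrt{19} \left(-390\right) = -345 - 390 i \sqrt{19}$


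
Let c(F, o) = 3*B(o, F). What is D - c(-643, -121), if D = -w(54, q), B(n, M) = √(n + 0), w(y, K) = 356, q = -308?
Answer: -356 - 33*I ≈ -356.0 - 33.0*I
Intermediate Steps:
B(n, M) = √n
c(F, o) = 3*√o
D = -356 (D = -1*356 = -356)
D - c(-643, -121) = -356 - 3*√(-121) = -356 - 3*11*I = -356 - 33*I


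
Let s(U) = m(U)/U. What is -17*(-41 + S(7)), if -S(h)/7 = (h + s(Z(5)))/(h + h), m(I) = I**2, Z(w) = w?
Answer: 799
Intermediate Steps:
s(U) = U (s(U) = U**2/U = U)
S(h) = -7*(5 + h)/(2*h) (S(h) = -7*(h + 5)/(h + h) = -7*(5 + h)/(2*h))
-17*(-41 + S(7)) = -17*(-41 + (7/2)*(-5 - 1*7)/7) = -17*(-41 + (7/2)*(1/7)*(-5 - 7)) = -17*(-41 + (7/2)*(1/7)*(-12)) = -17*(-41 - 6) = -17*(-47) = 799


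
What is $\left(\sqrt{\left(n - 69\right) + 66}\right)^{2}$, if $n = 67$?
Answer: $64$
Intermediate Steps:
$\left(\sqrt{\left(n - 69\right) + 66}\right)^{2} = \left(\sqrt{\left(67 - 69\right) + 66}\right)^{2} = \left(\sqrt{-2 + 66}\right)^{2} = \left(\sqrt{64}\right)^{2} = 8^{2} = 64$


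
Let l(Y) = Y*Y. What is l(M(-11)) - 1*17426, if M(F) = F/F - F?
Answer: -17282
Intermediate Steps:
M(F) = 1 - F
l(Y) = Y**2
l(M(-11)) - 1*17426 = (1 - 1*(-11))**2 - 1*17426 = (1 + 11)**2 - 17426 = 12**2 - 17426 = 144 - 17426 = -17282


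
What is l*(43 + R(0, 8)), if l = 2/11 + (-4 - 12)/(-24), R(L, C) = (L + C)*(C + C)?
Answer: 1596/11 ≈ 145.09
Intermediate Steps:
R(L, C) = 2*C*(C + L) (R(L, C) = (C + L)*(2*C) = 2*C*(C + L))
l = 28/33 (l = 2*(1/11) - 16*(-1/24) = 2/11 + ⅔ = 28/33 ≈ 0.84848)
l*(43 + R(0, 8)) = 28*(43 + 2*8*(8 + 0))/33 = 28*(43 + 2*8*8)/33 = 28*(43 + 128)/33 = (28/33)*171 = 1596/11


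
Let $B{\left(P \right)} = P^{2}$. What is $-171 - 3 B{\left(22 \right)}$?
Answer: $-1623$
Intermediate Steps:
$-171 - 3 B{\left(22 \right)} = -171 - 3 \cdot 22^{2} = -171 - 1452 = -1623$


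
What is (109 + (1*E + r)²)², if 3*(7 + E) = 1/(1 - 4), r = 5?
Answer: 84456100/6561 ≈ 12872.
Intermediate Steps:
E = -64/9 (E = -7 + 1/(3*(1 - 4)) = -7 + (⅓)/(-3) = -7 + (⅓)*(-⅓) = -7 - ⅑ = -64/9 ≈ -7.1111)
(109 + (1*E + r)²)² = (109 + (1*(-64/9) + 5)²)² = (109 + (-64/9 + 5)²)² = (109 + (-19/9)²)² = (109 + 361/81)² = (9190/81)² = 84456100/6561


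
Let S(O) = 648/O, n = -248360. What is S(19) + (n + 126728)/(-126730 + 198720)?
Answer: 22169256/683905 ≈ 32.416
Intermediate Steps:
S(19) + (n + 126728)/(-126730 + 198720) = 648/19 + (-248360 + 126728)/(-126730 + 198720) = 648*(1/19) - 121632/71990 = 648/19 - 121632*1/71990 = 648/19 - 60816/35995 = 22169256/683905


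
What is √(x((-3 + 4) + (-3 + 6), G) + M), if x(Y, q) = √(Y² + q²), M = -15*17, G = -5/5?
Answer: √(-255 + √17) ≈ 15.839*I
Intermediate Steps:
G = -1 (G = -5*⅕ = -1)
M = -255
√(x((-3 + 4) + (-3 + 6), G) + M) = √(√(((-3 + 4) + (-3 + 6))² + (-1)²) - 255) = √(√((1 + 3)² + 1) - 255) = √(√(4² + 1) - 255) = √(√(16 + 1) - 255) = √(√17 - 255) = √(-255 + √17)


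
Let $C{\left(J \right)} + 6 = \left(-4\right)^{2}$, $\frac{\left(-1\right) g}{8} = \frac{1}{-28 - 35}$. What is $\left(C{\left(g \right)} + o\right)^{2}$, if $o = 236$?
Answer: $60516$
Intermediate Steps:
$g = \frac{8}{63}$ ($g = - \frac{8}{-28 - 35} = - \frac{8}{-63} = \left(-8\right) \left(- \frac{1}{63}\right) = \frac{8}{63} \approx 0.12698$)
$C{\left(J \right)} = 10$ ($C{\left(J \right)} = -6 + \left(-4\right)^{2} = -6 + 16 = 10$)
$\left(C{\left(g \right)} + o\right)^{2} = \left(10 + 236\right)^{2} = 246^{2} = 60516$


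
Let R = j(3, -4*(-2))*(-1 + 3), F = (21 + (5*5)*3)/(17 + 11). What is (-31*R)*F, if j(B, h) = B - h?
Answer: 7440/7 ≈ 1062.9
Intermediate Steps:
F = 24/7 (F = (21 + 25*3)/28 = (21 + 75)*(1/28) = 96*(1/28) = 24/7 ≈ 3.4286)
R = -10 (R = (3 - (-4)*(-2))*(-1 + 3) = (3 - 1*8)*2 = (3 - 8)*2 = -5*2 = -10)
(-31*R)*F = -31*(-10)*(24/7) = 310*(24/7) = 7440/7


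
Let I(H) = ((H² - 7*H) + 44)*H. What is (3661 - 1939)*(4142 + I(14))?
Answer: 10555860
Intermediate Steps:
I(H) = H*(44 + H² - 7*H) (I(H) = (44 + H² - 7*H)*H = H*(44 + H² - 7*H))
(3661 - 1939)*(4142 + I(14)) = (3661 - 1939)*(4142 + 14*(44 + 14² - 7*14)) = 1722*(4142 + 14*(44 + 196 - 98)) = 1722*(4142 + 14*142) = 1722*(4142 + 1988) = 1722*6130 = 10555860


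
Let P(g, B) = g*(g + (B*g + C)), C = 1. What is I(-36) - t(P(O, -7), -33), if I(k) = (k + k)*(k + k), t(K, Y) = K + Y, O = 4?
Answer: 5309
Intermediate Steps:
P(g, B) = g*(1 + g + B*g) (P(g, B) = g*(g + (B*g + 1)) = g*(g + (1 + B*g)) = g*(1 + g + B*g))
I(k) = 4*k² (I(k) = (2*k)*(2*k) = 4*k²)
I(-36) - t(P(O, -7), -33) = 4*(-36)² - (4*(1 + 4 - 7*4) - 33) = 4*1296 - (4*(1 + 4 - 28) - 33) = 5184 - (4*(-23) - 33) = 5184 - (-92 - 33) = 5184 - 1*(-125) = 5184 + 125 = 5309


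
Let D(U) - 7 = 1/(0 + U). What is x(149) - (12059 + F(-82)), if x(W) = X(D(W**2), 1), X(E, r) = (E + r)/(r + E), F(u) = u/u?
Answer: -12059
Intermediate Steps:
D(U) = 7 + 1/U (D(U) = 7 + 1/(0 + U) = 7 + 1/U)
F(u) = 1
X(E, r) = 1 (X(E, r) = (E + r)/(E + r) = 1)
x(W) = 1
x(149) - (12059 + F(-82)) = 1 - (12059 + 1) = 1 - 1*12060 = 1 - 12060 = -12059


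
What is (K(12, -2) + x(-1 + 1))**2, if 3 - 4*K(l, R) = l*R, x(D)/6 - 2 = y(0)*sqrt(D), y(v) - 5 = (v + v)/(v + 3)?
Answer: 5625/16 ≈ 351.56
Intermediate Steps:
y(v) = 5 + 2*v/(3 + v) (y(v) = 5 + (v + v)/(v + 3) = 5 + (2*v)/(3 + v) = 5 + 2*v/(3 + v))
x(D) = 12 + 30*sqrt(D) (x(D) = 12 + 6*(((15 + 7*0)/(3 + 0))*sqrt(D)) = 12 + 6*(((15 + 0)/3)*sqrt(D)) = 12 + 6*(((1/3)*15)*sqrt(D)) = 12 + 6*(5*sqrt(D)) = 12 + 30*sqrt(D))
K(l, R) = 3/4 - R*l/4 (K(l, R) = 3/4 - l*R/4 = 3/4 - R*l/4)
(K(12, -2) + x(-1 + 1))**2 = ((3/4 - 1/4*(-2)*12) + (12 + 30*sqrt(-1 + 1)))**2 = ((3/4 + 6) + (12 + 30*sqrt(0)))**2 = (27/4 + (12 + 30*0))**2 = (27/4 + (12 + 0))**2 = (27/4 + 12)**2 = (75/4)**2 = 5625/16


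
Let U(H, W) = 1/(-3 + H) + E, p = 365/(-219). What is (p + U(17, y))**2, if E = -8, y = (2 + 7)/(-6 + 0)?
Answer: 162409/1764 ≈ 92.069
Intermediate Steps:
p = -5/3 (p = 365*(-1/219) = -5/3 ≈ -1.6667)
y = -3/2 (y = 9/(-6) = 9*(-1/6) = -3/2 ≈ -1.5000)
U(H, W) = -8 + 1/(-3 + H) (U(H, W) = 1/(-3 + H) - 8 = -8 + 1/(-3 + H))
(p + U(17, y))**2 = (-5/3 + (25 - 8*17)/(-3 + 17))**2 = (-5/3 + (25 - 136)/14)**2 = (-5/3 + (1/14)*(-111))**2 = (-5/3 - 111/14)**2 = (-403/42)**2 = 162409/1764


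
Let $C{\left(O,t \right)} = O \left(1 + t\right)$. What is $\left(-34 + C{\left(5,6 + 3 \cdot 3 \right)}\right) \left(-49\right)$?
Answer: $-2254$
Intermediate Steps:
$\left(-34 + C{\left(5,6 + 3 \cdot 3 \right)}\right) \left(-49\right) = \left(-34 + 5 \left(1 + \left(6 + 3 \cdot 3\right)\right)\right) \left(-49\right) = \left(-34 + 5 \left(1 + \left(6 + 9\right)\right)\right) \left(-49\right) = \left(-34 + 5 \left(1 + 15\right)\right) \left(-49\right) = \left(-34 + 5 \cdot 16\right) \left(-49\right) = \left(-34 + 80\right) \left(-49\right) = 46 \left(-49\right) = -2254$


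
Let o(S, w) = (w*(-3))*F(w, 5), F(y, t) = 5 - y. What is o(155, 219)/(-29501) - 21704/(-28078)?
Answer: -1653710470/414164539 ≈ -3.9929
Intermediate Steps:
o(S, w) = -3*w*(5 - w) (o(S, w) = (w*(-3))*(5 - w) = (-3*w)*(5 - w) = -3*w*(5 - w))
o(155, 219)/(-29501) - 21704/(-28078) = (3*219*(-5 + 219))/(-29501) - 21704/(-28078) = (3*219*214)*(-1/29501) - 21704*(-1/28078) = 140598*(-1/29501) + 10852/14039 = -140598/29501 + 10852/14039 = -1653710470/414164539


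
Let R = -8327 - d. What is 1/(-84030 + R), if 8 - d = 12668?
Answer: -1/79697 ≈ -1.2548e-5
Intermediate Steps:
d = -12660 (d = 8 - 1*12668 = 8 - 12668 = -12660)
R = 4333 (R = -8327 - 1*(-12660) = -8327 + 12660 = 4333)
1/(-84030 + R) = 1/(-84030 + 4333) = 1/(-79697) = -1/79697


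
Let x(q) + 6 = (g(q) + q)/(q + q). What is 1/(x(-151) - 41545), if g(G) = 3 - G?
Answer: -302/12548405 ≈ -2.4067e-5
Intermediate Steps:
x(q) = -6 + 3/(2*q) (x(q) = -6 + ((3 - q) + q)/(q + q) = -6 + 3/((2*q)) = -6 + 3*(1/(2*q)) = -6 + 3/(2*q))
1/(x(-151) - 41545) = 1/((-6 + (3/2)/(-151)) - 41545) = 1/((-6 + (3/2)*(-1/151)) - 41545) = 1/((-6 - 3/302) - 41545) = 1/(-1815/302 - 41545) = 1/(-12548405/302) = -302/12548405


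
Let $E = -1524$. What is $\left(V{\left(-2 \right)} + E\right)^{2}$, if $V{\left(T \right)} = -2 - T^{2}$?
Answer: $2340900$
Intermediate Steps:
$\left(V{\left(-2 \right)} + E\right)^{2} = \left(\left(-2 - \left(-2\right)^{2}\right) - 1524\right)^{2} = \left(\left(-2 - 4\right) - 1524\right)^{2} = \left(-6 - 1524\right)^{2} = \left(-1530\right)^{2} = 2340900$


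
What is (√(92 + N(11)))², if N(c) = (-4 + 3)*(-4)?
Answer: 96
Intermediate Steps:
N(c) = 4 (N(c) = -1*(-4) = 4)
(√(92 + N(11)))² = (√(92 + 4))² = (√96)² = (4*√6)² = 96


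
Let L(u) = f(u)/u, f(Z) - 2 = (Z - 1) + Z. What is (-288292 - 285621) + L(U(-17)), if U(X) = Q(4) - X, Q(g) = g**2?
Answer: -18939062/33 ≈ -5.7391e+5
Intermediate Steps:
f(Z) = 1 + 2*Z (f(Z) = 2 + ((Z - 1) + Z) = 2 + ((-1 + Z) + Z) = 2 + (-1 + 2*Z) = 1 + 2*Z)
U(X) = 16 - X (U(X) = 4**2 - X = 16 - X)
L(u) = (1 + 2*u)/u
(-288292 - 285621) + L(U(-17)) = (-288292 - 285621) + (2 + 1/(16 - 1*(-17))) = -573913 + (2 + 1/(16 + 17)) = -573913 + (2 + 1/33) = -573913 + 67/33 = -18939062/33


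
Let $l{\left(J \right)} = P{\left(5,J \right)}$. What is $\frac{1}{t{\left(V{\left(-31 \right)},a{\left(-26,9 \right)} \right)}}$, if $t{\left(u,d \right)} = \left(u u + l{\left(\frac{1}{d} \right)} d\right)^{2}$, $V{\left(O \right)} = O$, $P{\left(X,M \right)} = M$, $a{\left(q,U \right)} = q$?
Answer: $\frac{1}{925444} \approx 1.0806 \cdot 10^{-6}$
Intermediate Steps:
$l{\left(J \right)} = J$
$t{\left(u,d \right)} = \left(1 + u^{2}\right)^{2}$ ($t{\left(u,d \right)} = \left(u u + \frac{d}{d}\right)^{2} = \left(u^{2} + 1\right)^{2} = \left(1 + u^{2}\right)^{2}$)
$\frac{1}{t{\left(V{\left(-31 \right)},a{\left(-26,9 \right)} \right)}} = \frac{1}{\left(1 + \left(-31\right)^{2}\right)^{2}} = \frac{1}{\left(1 + 961\right)^{2}} = \frac{1}{962^{2}} = \frac{1}{925444}$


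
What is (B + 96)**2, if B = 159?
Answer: 65025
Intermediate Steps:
(B + 96)**2 = (159 + 96)**2 = 255**2 = 65025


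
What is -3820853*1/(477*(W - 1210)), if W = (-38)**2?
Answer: -3820853/111618 ≈ -34.232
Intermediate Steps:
W = 1444
-3820853*1/(477*(W - 1210)) = -3820853*1/(477*(1444 - 1210)) = -3820853/(477*234) = -3820853/111618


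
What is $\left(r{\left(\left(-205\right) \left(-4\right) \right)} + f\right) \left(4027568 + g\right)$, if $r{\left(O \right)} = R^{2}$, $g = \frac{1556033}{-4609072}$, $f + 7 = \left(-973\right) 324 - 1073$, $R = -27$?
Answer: $- \frac{5858648742024385389}{4609072} \approx -1.2711 \cdot 10^{12}$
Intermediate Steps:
$f = -316332$ ($f = -7 - 316325 = -316332$)
$g = - \frac{1556033}{4609072}$ ($g = 1556033 \left(- \frac{1}{4609072}\right) = - \frac{1556033}{4609072} \approx -0.3376$)
$r{\left(O \right)} = 729$ ($r{\left(O \right)} = \left(-27\right)^{2} = 729$)
$\left(r{\left(\left(-205\right) \left(-4\right) \right)} + f\right) \left(4027568 + g\right) = \left(729 - 316332\right) \left(4027568 - \frac{1556033}{4609072}\right) = \left(-315603\right) \frac{18563349340863}{4609072} = - \frac{5858648742024385389}{4609072}$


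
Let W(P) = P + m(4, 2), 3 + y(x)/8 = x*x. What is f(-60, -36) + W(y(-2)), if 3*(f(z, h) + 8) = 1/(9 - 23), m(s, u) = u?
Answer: 83/42 ≈ 1.9762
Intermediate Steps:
f(z, h) = -337/42 (f(z, h) = -8 + 1/(3*(9 - 23)) = -8 + (⅓)/(-14) = -8 + (⅓)*(-1/14) = -8 - 1/42 = -337/42)
y(x) = -24 + 8*x² (y(x) = -24 + 8*(x*x) = -24 + 8*x²)
W(P) = 2 + P (W(P) = P + 2 = 2 + P)
f(-60, -36) + W(y(-2)) = -337/42 + (2 + (-24 + 8*(-2)²)) = -337/42 + (2 + (-24 + 8*4)) = -337/42 + (2 + (-24 + 32)) = -337/42 + (2 + 8) = -337/42 + 10 = 83/42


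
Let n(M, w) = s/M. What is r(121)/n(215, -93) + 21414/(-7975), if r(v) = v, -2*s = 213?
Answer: -419500432/1698675 ≈ -246.96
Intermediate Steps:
s = -213/2 (s = -1/2*213 = -213/2 ≈ -106.50)
n(M, w) = -213/(2*M)
r(121)/n(215, -93) + 21414/(-7975) = 121/((-213/2/215)) + 21414/(-7975) = 121/((-213/2*1/215)) + 21414*(-1/7975) = 121/(-213/430) - 21414/7975 = 121*(-430/213) - 21414/7975 = -52030/213 - 21414/7975 = -419500432/1698675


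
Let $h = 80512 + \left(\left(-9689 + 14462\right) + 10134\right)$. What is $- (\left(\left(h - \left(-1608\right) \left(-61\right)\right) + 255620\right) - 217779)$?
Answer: $-35172$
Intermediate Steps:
$h = 95419$ ($h = 80512 + \left(4773 + 10134\right) = 80512 + 14907 = 95419$)
$- (\left(\left(h - \left(-1608\right) \left(-61\right)\right) + 255620\right) - 217779) = - (\left(\left(95419 - \left(-1608\right) \left(-61\right)\right) + 255620\right) - 217779) = - (\left(\left(95419 - 98088\right) + 255620\right) - 217779) = - (\left(-2669 + 255620\right) - 217779) = - (252951 - 217779) = \left(-1\right) 35172 = -35172$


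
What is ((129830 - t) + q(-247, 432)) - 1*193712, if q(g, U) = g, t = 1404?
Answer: -65533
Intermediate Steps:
((129830 - t) + q(-247, 432)) - 1*193712 = ((129830 - 1*1404) - 247) - 1*193712 = ((129830 - 1404) - 247) - 193712 = (128426 - 247) - 193712 = 128179 - 193712 = -65533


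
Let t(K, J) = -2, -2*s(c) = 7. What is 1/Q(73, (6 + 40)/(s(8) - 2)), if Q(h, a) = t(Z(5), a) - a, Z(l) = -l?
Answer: 11/70 ≈ 0.15714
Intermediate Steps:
s(c) = -7/2 (s(c) = -½*7 = -7/2)
Q(h, a) = -2 - a
1/Q(73, (6 + 40)/(s(8) - 2)) = 1/(-2 - (6 + 40)/(-7/2 - 2)) = 1/(-2 - 46/(-11/2)) = 1/(-2 - 46*(-2)/11) = 1/(-2 - 1*(-92/11)) = 1/(-2 + 92/11) = 1/(70/11) = 11/70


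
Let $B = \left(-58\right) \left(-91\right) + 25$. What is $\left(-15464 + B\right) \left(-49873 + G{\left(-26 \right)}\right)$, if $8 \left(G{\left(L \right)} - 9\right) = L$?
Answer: $\frac{2026804509}{4} \approx 5.067 \cdot 10^{8}$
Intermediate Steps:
$G{\left(L \right)} = 9 + \frac{L}{8}$
$B = 5303$ ($B = 5278 + 25 = 5303$)
$\left(-15464 + B\right) \left(-49873 + G{\left(-26 \right)}\right) = \left(-15464 + 5303\right) \left(-49873 + \left(9 + \frac{1}{8} \left(-26\right)\right)\right) = - 10161 \left(-49873 + \left(9 - \frac{13}{4}\right)\right) = - 10161 \left(-49873 + \frac{23}{4}\right) = \left(-10161\right) \left(- \frac{199469}{4}\right) = \frac{2026804509}{4}$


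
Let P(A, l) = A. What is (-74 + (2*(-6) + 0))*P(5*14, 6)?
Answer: -6020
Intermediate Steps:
(-74 + (2*(-6) + 0))*P(5*14, 6) = (-74 + (2*(-6) + 0))*(5*14) = (-74 + (-12 + 0))*70 = (-74 - 12)*70 = -86*70 = -6020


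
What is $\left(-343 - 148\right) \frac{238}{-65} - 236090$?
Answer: $- \frac{15228992}{65} \approx -2.3429 \cdot 10^{5}$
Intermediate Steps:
$\left(-343 - 148\right) \frac{238}{-65} - 236090 = - 491 \cdot 238 \left(- \frac{1}{65}\right) - 236090 = \left(-491\right) \left(- \frac{238}{65}\right) - 236090 = \frac{116858}{65} - 236090 = - \frac{15228992}{65}$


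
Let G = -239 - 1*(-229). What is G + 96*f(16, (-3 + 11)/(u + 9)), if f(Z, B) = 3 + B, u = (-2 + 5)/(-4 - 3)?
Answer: 1838/5 ≈ 367.60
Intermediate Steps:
u = -3/7 (u = 3/(-7) = 3*(-⅐) = -3/7 ≈ -0.42857)
G = -10 (G = -239 + 229 = -10)
G + 96*f(16, (-3 + 11)/(u + 9)) = -10 + 96*(3 + (-3 + 11)/(-3/7 + 9)) = -10 + 96*(3 + 8/(60/7)) = -10 + 96*(3 + 8*(7/60)) = -10 + 96*(3 + 14/15) = -10 + 96*(59/15) = -10 + 1888/5 = 1838/5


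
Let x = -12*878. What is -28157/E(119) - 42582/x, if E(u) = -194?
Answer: 25410255/170332 ≈ 149.18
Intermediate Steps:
x = -10536
-28157/E(119) - 42582/x = -28157/(-194) - 42582/(-10536) = -28157*(-1/194) - 42582*(-1/10536) = 28157/194 + 7097/1756 = 25410255/170332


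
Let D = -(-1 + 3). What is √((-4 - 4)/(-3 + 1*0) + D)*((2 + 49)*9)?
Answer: 153*√6 ≈ 374.77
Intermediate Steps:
D = -2 (D = -1*2 = -2)
√((-4 - 4)/(-3 + 1*0) + D)*((2 + 49)*9) = √((-4 - 4)/(-3 + 1*0) - 2)*((2 + 49)*9) = √(-8/(-3 + 0) - 2)*(51*9) = √(-8/(-3) - 2)*459 = √(-8*(-⅓) - 2)*459 = √(8/3 - 2)*459 = √(⅔)*459 = (√6/3)*459 = 153*√6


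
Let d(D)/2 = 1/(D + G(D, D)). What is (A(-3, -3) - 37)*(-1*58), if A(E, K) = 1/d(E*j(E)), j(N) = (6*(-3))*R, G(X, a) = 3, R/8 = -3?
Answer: 39643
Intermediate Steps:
R = -24 (R = 8*(-3) = -24)
j(N) = 432 (j(N) = (6*(-3))*(-24) = -18*(-24) = 432)
d(D) = 2/(3 + D) (d(D) = 2/(D + 3) = 2/(3 + D))
A(E, K) = 3/2 + 216*E (A(E, K) = 1/(2/(3 + E*432)) = 1/(2/(3 + 432*E)) = 3/2 + 216*E)
(A(-3, -3) - 37)*(-1*58) = ((3/2 + 216*(-3)) - 37)*(-1*58) = ((3/2 - 648) - 37)*(-58) = (-1293/2 - 37)*(-58) = -1367/2*(-58) = 39643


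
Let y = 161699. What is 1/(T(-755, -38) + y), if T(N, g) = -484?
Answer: 1/161215 ≈ 6.2029e-6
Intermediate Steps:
1/(T(-755, -38) + y) = 1/(-484 + 161699) = 1/161215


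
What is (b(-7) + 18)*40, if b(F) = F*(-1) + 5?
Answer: 1200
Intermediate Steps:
b(F) = 5 - F (b(F) = -F + 5 = 5 - F)
(b(-7) + 18)*40 = ((5 - 1*(-7)) + 18)*40 = ((5 + 7) + 18)*40 = (12 + 18)*40 = 30*40 = 1200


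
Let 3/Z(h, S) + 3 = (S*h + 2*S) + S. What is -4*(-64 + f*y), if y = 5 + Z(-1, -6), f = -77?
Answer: 8672/5 ≈ 1734.4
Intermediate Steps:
Z(h, S) = 3/(-3 + 3*S + S*h) (Z(h, S) = 3/(-3 + ((S*h + 2*S) + S)) = 3/(-3 + ((2*S + S*h) + S)) = 3/(-3 + (3*S + S*h)) = 3/(-3 + 3*S + S*h))
y = 24/5 (y = 5 + 3/(-3 + 3*(-6) - 6*(-1)) = 5 + 3/(-3 - 18 + 6) = 5 + 3/(-15) = 5 + 3*(-1/15) = 5 - ⅕ = 24/5 ≈ 4.8000)
-4*(-64 + f*y) = -4*(-64 - 77*24/5) = -4*(-64 - 1848/5) = -4*(-2168/5) = 8672/5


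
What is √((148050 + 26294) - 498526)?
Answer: I*√324182 ≈ 569.37*I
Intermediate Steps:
√((148050 + 26294) - 498526) = √(174344 - 498526) = √(-324182) = I*√324182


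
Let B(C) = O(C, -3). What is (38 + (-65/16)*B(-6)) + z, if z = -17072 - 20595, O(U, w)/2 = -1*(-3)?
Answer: -301227/8 ≈ -37653.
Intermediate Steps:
O(U, w) = 6 (O(U, w) = 2*(-1*(-3)) = 2*3 = 6)
B(C) = 6
z = -37667
(38 + (-65/16)*B(-6)) + z = (38 - 65/16*6) - 37667 = (38 - 195/8) - 37667 = 109/8 - 37667 = -301227/8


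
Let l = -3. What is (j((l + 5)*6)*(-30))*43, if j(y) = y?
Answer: -15480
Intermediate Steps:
(j((l + 5)*6)*(-30))*43 = (((-3 + 5)*6)*(-30))*43 = ((2*6)*(-30))*43 = (12*(-30))*43 = -360*43 = -15480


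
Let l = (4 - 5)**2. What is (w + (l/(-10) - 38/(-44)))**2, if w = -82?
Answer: 19963024/3025 ≈ 6599.3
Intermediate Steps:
l = 1 (l = (-1)**2 = 1)
(w + (l/(-10) - 38/(-44)))**2 = (-82 + (1/(-10) - 38/(-44)))**2 = (-82 + (1*(-1/10) - 38*(-1/44)))**2 = (-82 + (-1/10 + 19/22))**2 = (-82 + 42/55)**2 = (-4468/55)**2 = 19963024/3025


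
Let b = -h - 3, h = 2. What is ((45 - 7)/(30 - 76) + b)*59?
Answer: -7906/23 ≈ -343.74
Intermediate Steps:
b = -5 (b = -1*2 - 3 = -2 - 3 = -5)
((45 - 7)/(30 - 76) + b)*59 = ((45 - 7)/(30 - 76) - 5)*59 = (38/(-46) - 5)*59 = (38*(-1/46) - 5)*59 = (-19/23 - 5)*59 = -134/23*59 = -7906/23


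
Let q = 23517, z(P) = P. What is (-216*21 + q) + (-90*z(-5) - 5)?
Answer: 19426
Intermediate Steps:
(-216*21 + q) + (-90*z(-5) - 5) = (-216*21 + 23517) + (-90*(-5) - 5) = (-4536 + 23517) + (450 - 5) = 18981 + 445 = 19426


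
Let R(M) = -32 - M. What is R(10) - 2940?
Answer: -2982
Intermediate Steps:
R(10) - 2940 = (-32 - 1*10) - 2940 = (-32 - 10) - 2940 = -42 - 2940 = -2982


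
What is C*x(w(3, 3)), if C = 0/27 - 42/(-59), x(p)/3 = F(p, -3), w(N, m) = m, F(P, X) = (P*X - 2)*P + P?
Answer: -3780/59 ≈ -64.068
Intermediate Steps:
F(P, X) = P + P*(-2 + P*X) (F(P, X) = (-2 + P*X)*P + P = P*(-2 + P*X) + P = P + P*(-2 + P*X))
x(p) = 3*p*(-1 - 3*p) (x(p) = 3*(p*(-1 + p*(-3))) = 3*(p*(-1 - 3*p)) = 3*p*(-1 - 3*p))
C = 42/59 (C = 0*(1/27) - 42*(-1/59) = 0 + 42/59 = 42/59 ≈ 0.71186)
C*x(w(3, 3)) = 42*(3*3*(-1 - 3*3))/59 = 42*(3*3*(-1 - 9))/59 = 42*(3*3*(-10))/59 = (42/59)*(-90) = -3780/59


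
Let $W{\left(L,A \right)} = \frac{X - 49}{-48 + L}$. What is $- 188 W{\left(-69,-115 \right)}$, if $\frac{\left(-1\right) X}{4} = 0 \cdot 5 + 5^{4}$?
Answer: $- \frac{479212}{117} \approx -4095.8$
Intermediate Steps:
$X = -2500$ ($X = - 4 \left(0 \cdot 5 + 5^{4}\right) = - 4 \left(0 + 625\right) = \left(-4\right) 625 = -2500$)
$W{\left(L,A \right)} = - \frac{2549}{-48 + L}$ ($W{\left(L,A \right)} = \frac{-2500 - 49}{-48 + L} = - \frac{2549}{-48 + L}$)
$- 188 W{\left(-69,-115 \right)} = - 188 \left(- \frac{2549}{-48 - 69}\right) = - 188 \left(- \frac{2549}{-117}\right) = - 188 \left(\left(-2549\right) \left(- \frac{1}{117}\right)\right) = \left(-188\right) \frac{2549}{117} = - \frac{479212}{117}$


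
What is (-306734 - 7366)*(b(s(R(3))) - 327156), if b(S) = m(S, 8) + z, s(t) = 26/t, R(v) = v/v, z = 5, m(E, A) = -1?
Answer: 102758443200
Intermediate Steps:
R(v) = 1
b(S) = 4 (b(S) = -1 + 5 = 4)
(-306734 - 7366)*(b(s(R(3))) - 327156) = (-306734 - 7366)*(4 - 327156) = -314100*(-327152) = 102758443200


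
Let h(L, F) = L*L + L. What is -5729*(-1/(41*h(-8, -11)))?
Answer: 5729/2296 ≈ 2.4952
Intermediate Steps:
h(L, F) = L + L² (h(L, F) = L² + L = L + L²)
-5729*(-1/(41*h(-8, -11))) = -5729*1/(328*(1 - 8)) = -5729/((-(-328)*(-7))) = -5729/((-41*56)) = -5729/(-2296) = -5729*(-1/2296) = 5729/2296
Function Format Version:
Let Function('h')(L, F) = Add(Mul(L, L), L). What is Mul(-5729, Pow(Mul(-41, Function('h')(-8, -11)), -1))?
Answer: Rational(5729, 2296) ≈ 2.4952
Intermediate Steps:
Function('h')(L, F) = Add(L, Pow(L, 2)) (Function('h')(L, F) = Add(Pow(L, 2), L) = Add(L, Pow(L, 2)))
Mul(-5729, Pow(Mul(-41, Function('h')(-8, -11)), -1)) = Mul(-5729, Pow(Mul(-41, Mul(-8, Add(1, -8))), -1)) = Mul(-5729, Pow(Mul(-41, Mul(-8, -7)), -1)) = Mul(-5729, Pow(Mul(-41, 56), -1)) = Mul(-5729, Pow(-2296, -1)) = Mul(-5729, Rational(-1, 2296)) = Rational(5729, 2296)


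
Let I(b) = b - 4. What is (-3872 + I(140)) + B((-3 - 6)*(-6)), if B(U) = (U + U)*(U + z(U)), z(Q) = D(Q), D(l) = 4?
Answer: 2528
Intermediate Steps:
z(Q) = 4
I(b) = -4 + b
B(U) = 2*U*(4 + U) (B(U) = (U + U)*(U + 4) = (2*U)*(4 + U) = 2*U*(4 + U))
(-3872 + I(140)) + B((-3 - 6)*(-6)) = (-3872 + (-4 + 140)) + 2*((-3 - 6)*(-6))*(4 + (-3 - 6)*(-6)) = (-3872 + 136) + 2*(-9*(-6))*(4 - 9*(-6)) = -3736 + 2*54*(4 + 54) = -3736 + 2*54*58 = -3736 + 6264 = 2528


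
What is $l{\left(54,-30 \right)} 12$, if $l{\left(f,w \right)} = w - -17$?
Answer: $-156$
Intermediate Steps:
$l{\left(f,w \right)} = 17 + w$ ($l{\left(f,w \right)} = w + 17 = 17 + w$)
$l{\left(54,-30 \right)} 12 = \left(17 - 30\right) 12 = \left(-13\right) 12 = -156$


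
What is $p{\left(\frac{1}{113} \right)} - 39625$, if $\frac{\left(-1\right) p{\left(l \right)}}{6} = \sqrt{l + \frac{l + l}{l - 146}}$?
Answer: $-39625 - \frac{2 \sqrt{3370195959}}{207129} \approx -39626.0$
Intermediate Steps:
$p{\left(l \right)} = - 6 \sqrt{l + \frac{2 l}{-146 + l}}$ ($p{\left(l \right)} = - 6 \sqrt{l + \frac{l + l}{l - 146}} = - 6 \sqrt{l + \frac{2 l}{-146 + l}}$)
$p{\left(\frac{1}{113} \right)} - 39625 = - 6 \sqrt{\frac{-144 + \frac{1}{113}}{113 \left(-146 + \frac{1}{113}\right)}} - 39625 = - 6 \sqrt{\frac{1}{113} \frac{1}{- \frac{16497}{113}} \left(- \frac{16271}{113}\right)} - 39625 = - 6 \sqrt{\frac{1}{113} \left(- \frac{113}{16497}\right) \left(- \frac{16271}{113}\right)} - 39625 = - 6 \sqrt{\frac{16271}{1864161}} - 39625 = - 6 \frac{\sqrt{3370195959}}{621387} - 39625 = - \frac{2 \sqrt{3370195959}}{207129} - 39625 = -39625 - \frac{2 \sqrt{3370195959}}{207129}$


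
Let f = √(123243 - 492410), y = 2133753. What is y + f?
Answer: 2133753 + I*√369167 ≈ 2.1338e+6 + 607.59*I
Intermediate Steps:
f = I*√369167 (f = √(-369167) = I*√369167 ≈ 607.59*I)
y + f = 2133753 + I*√369167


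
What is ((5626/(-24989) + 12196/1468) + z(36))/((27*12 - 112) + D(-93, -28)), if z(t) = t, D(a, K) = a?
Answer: 404281387/1091344597 ≈ 0.37044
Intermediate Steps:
((5626/(-24989) + 12196/1468) + z(36))/((27*12 - 112) + D(-93, -28)) = ((5626/(-24989) + 12196/1468) + 36)/((27*12 - 112) - 93) = ((5626*(-1/24989) + 12196*(1/1468)) + 36)/((324 - 112) - 93) = ((-5626/24989 + 3049/367) + 36)/(212 - 93) = (74126719/9170963 + 36)/119 = (404281387/9170963)*(1/119) = 404281387/1091344597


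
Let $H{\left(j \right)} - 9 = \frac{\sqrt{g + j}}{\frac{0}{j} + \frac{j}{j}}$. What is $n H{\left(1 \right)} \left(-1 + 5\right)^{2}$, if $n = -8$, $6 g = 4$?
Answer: $-1152 - \frac{128 \sqrt{15}}{3} \approx -1317.2$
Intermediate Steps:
$g = \frac{2}{3}$ ($g = \frac{1}{6} \cdot 4 = \frac{2}{3} \approx 0.66667$)
$H{\left(j \right)} = 9 + \sqrt{\frac{2}{3} + j}$ ($H{\left(j \right)} = 9 + \frac{\sqrt{\frac{2}{3} + j}}{\frac{0}{j} + \frac{j}{j}} = 9 + \frac{\sqrt{\frac{2}{3} + j}}{0 + 1} = 9 + \frac{\sqrt{\frac{2}{3} + j}}{1} = 9 + \sqrt{\frac{2}{3} + j} 1 = 9 + \sqrt{\frac{2}{3} + j}$)
$n H{\left(1 \right)} \left(-1 + 5\right)^{2} = - 8 \left(9 + \frac{\sqrt{6 + 9 \cdot 1}}{3}\right) \left(-1 + 5\right)^{2} = - 8 \left(9 + \frac{\sqrt{6 + 9}}{3}\right) 4^{2} = - 8 \left(9 + \frac{\sqrt{15}}{3}\right) 16 = \left(-72 - \frac{8 \sqrt{15}}{3}\right) 16 = -1152 - \frac{128 \sqrt{15}}{3}$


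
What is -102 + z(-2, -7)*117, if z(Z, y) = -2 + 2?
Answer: -102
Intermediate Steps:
z(Z, y) = 0
-102 + z(-2, -7)*117 = -102 + 0*117 = -102 + 0 = -102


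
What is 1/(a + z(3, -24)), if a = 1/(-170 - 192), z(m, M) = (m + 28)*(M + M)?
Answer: -362/538657 ≈ -0.00067204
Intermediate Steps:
z(m, M) = 2*M*(28 + m) (z(m, M) = (28 + m)*(2*M) = 2*M*(28 + m))
a = -1/362 (a = 1/(-362) = -1/362 ≈ -0.0027624)
1/(a + z(3, -24)) = 1/(-1/362 + 2*(-24)*(28 + 3)) = 1/(-1/362 + 2*(-24)*31) = 1/(-1/362 - 1488) = 1/(-538657/362) = -362/538657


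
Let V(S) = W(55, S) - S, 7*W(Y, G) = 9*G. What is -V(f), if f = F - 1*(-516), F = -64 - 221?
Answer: -66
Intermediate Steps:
F = -285
W(Y, G) = 9*G/7 (W(Y, G) = (9*G)/7 = 9*G/7)
f = 231 (f = -285 - 1*(-516) = -285 + 516 = 231)
V(S) = 2*S/7 (V(S) = 9*S/7 - S = 2*S/7)
-V(f) = -2*231/7 = -1*66 = -66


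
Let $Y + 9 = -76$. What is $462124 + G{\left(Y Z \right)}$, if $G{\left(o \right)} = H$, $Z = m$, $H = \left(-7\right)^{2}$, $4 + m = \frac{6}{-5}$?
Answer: $462173$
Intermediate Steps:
$Y = -85$ ($Y = -9 - 76 = -85$)
$m = - \frac{26}{5}$ ($m = -4 + \frac{6}{-5} = -4 + 6 \left(- \frac{1}{5}\right) = -4 - \frac{6}{5} = - \frac{26}{5} \approx -5.2$)
$H = 49$
$Z = - \frac{26}{5} \approx -5.2$
$G{\left(o \right)} = 49$
$462124 + G{\left(Y Z \right)} = 462124 + 49 = 462173$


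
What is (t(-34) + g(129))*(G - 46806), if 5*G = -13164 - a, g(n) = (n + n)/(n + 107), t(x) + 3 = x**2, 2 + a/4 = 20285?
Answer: -22356209829/295 ≈ -7.5784e+7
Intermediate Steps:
a = 81132 (a = -8 + 4*20285 = -8 + 81140 = 81132)
t(x) = -3 + x**2
g(n) = 2*n/(107 + n) (g(n) = (2*n)/(107 + n) = 2*n/(107 + n))
G = -94296/5 (G = (-13164 - 1*81132)/5 = (-13164 - 81132)/5 = (1/5)*(-94296) = -94296/5 ≈ -18859.)
(t(-34) + g(129))*(G - 46806) = ((-3 + (-34)**2) + 2*129/(107 + 129))*(-94296/5 - 46806) = ((-3 + 1156) + 2*129/236)*(-328326/5) = (1153 + 2*129*(1/236))*(-328326/5) = (1153 + 129/118)*(-328326/5) = (136183/118)*(-328326/5) = -22356209829/295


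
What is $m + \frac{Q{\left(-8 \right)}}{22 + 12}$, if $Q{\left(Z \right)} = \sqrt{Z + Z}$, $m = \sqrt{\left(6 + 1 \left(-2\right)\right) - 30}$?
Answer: $i \left(\frac{2}{17} + \sqrt{26}\right) \approx 5.2167 i$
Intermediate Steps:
$m = i \sqrt{26}$ ($m = \sqrt{\left(6 - 2\right) - 30} = \sqrt{4 - 30} = \sqrt{-26} = i \sqrt{26} \approx 5.099 i$)
$Q{\left(Z \right)} = \sqrt{2} \sqrt{Z}$ ($Q{\left(Z \right)} = \sqrt{2 Z} = \sqrt{2} \sqrt{Z}$)
$m + \frac{Q{\left(-8 \right)}}{22 + 12} = i \sqrt{26} + \frac{\sqrt{2} \sqrt{-8}}{22 + 12} = i \sqrt{26} + \frac{\sqrt{2} \cdot 2 i \sqrt{2}}{34} = i \sqrt{26} + \frac{4 i}{34} = i \sqrt{26} + \frac{2 i}{17} = \frac{2 i}{17} + i \sqrt{26}$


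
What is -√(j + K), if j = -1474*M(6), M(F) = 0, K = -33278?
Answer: -I*√33278 ≈ -182.42*I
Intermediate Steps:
j = 0 (j = -1474*0 = 0)
-√(j + K) = -√(0 - 33278) = -√(-33278) = -I*√33278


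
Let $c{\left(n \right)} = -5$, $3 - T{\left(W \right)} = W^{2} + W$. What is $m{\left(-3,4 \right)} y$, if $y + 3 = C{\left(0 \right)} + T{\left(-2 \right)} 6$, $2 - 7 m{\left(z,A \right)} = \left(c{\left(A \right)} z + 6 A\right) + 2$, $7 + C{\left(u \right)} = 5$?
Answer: $- \frac{39}{7} \approx -5.5714$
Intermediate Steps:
$T{\left(W \right)} = 3 - W - W^{2}$ ($T{\left(W \right)} = 3 - \left(W^{2} + W\right) = 3 - \left(W + W^{2}\right) = 3 - W - W^{2}$)
$C{\left(u \right)} = -2$ ($C{\left(u \right)} = -7 + 5 = -2$)
$m{\left(z,A \right)} = - \frac{6 A}{7} + \frac{5 z}{7}$ ($m{\left(z,A \right)} = \frac{2}{7} - \frac{\left(- 5 z + 6 A\right) + 2}{7} = \frac{2}{7} - \frac{2 - 5 z + 6 A}{7} = \frac{2}{7} - \left(\frac{2}{7} - \frac{5 z}{7} + \frac{6 A}{7}\right) = - \frac{6 A}{7} + \frac{5 z}{7}$)
$y = 1$ ($y = -3 - \left(2 - \left(3 - -2 - \left(-2\right)^{2}\right) 6\right) = -3 - \left(2 - \left(3 + 2 - 4\right) 6\right) = -3 + \left(-2 + 1 \cdot 6\right) = -3 + \left(-2 + 6\right) = -3 + 4 = 1$)
$m{\left(-3,4 \right)} y = \left(\left(- \frac{6}{7}\right) 4 + \frac{5}{7} \left(-3\right)\right) 1 = \left(- \frac{24}{7} - \frac{15}{7}\right) 1 = \left(- \frac{39}{7}\right) 1 = - \frac{39}{7}$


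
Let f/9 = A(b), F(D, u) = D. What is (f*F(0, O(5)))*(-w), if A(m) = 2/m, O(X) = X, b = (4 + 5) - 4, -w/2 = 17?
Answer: 0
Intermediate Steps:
w = -34 (w = -2*17 = -34)
b = 5 (b = 9 - 4 = 5)
f = 18/5 (f = 9*(2/5) = 18/5 ≈ 3.6000)
(f*F(0, O(5)))*(-w) = ((18/5)*0)*(-1*(-34)) = 0*34 = 0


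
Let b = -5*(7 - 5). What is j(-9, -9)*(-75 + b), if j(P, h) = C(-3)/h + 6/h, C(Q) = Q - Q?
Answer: 170/3 ≈ 56.667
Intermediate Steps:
C(Q) = 0
b = -10 (b = -5*2 = -10)
j(P, h) = 6/h (j(P, h) = 0/h + 6/h = 0 + 6/h = 6/h)
j(-9, -9)*(-75 + b) = (6/(-9))*(-75 - 10) = (6*(-1/9))*(-85) = -2/3*(-85) = 170/3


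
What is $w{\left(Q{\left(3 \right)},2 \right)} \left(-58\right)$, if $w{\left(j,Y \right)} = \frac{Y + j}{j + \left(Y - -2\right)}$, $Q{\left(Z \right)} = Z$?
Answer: $- \frac{290}{7} \approx -41.429$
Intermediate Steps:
$w{\left(j,Y \right)} = \frac{Y + j}{2 + Y + j}$ ($w{\left(j,Y \right)} = \frac{Y + j}{j + \left(Y + 2\right)} = \frac{Y + j}{j + \left(2 + Y\right)} = \frac{Y + j}{2 + Y + j}$)
$w{\left(Q{\left(3 \right)},2 \right)} \left(-58\right) = \frac{2 + 3}{2 + 2 + 3} \left(-58\right) = \frac{1}{7} \cdot 5 \left(-58\right) = \frac{5}{7} \left(-58\right) = - \frac{290}{7}$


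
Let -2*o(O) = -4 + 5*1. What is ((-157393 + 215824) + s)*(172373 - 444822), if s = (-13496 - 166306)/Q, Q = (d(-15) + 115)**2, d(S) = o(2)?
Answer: -834636848663487/52441 ≈ -1.5916e+10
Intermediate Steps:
o(O) = -1/2 (o(O) = -(-4 + 5*1)/2 = -(-4 + 5)/2 = -1/2*1 = -1/2)
d(S) = -1/2
Q = 52441/4 (Q = (-1/2 + 115)**2 = (229/2)**2 = 52441/4 ≈ 13110.)
s = -719208/52441 (s = (-13496 - 166306)/(52441/4) = -179802*4/52441 = -719208/52441 ≈ -13.715)
((-157393 + 215824) + s)*(172373 - 444822) = ((-157393 + 215824) - 719208/52441)*(172373 - 444822) = (58431 - 719208/52441)*(-272449) = (3063460863/52441)*(-272449) = -834636848663487/52441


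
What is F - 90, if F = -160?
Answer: -250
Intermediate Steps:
F - 90 = -160 - 90 = -250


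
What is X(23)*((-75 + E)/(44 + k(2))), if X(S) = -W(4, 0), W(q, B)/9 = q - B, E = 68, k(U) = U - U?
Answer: 63/11 ≈ 5.7273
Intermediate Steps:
k(U) = 0
W(q, B) = -9*B + 9*q (W(q, B) = 9*(q - B) = -9*B + 9*q)
X(S) = -36 (X(S) = -(-9*0 + 9*4) = -(0 + 36) = -1*36 = -36)
X(23)*((-75 + E)/(44 + k(2))) = -36*(-75 + 68)/(44 + 0) = -(-252)/44 = -36*(-7/44) = 63/11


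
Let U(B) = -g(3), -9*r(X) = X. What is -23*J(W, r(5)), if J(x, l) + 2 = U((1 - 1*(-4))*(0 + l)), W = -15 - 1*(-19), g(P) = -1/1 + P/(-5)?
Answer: 46/5 ≈ 9.2000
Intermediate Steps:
g(P) = -1 - P/5 (g(P) = -1*1 + P*(-⅕) = -1 - P/5)
r(X) = -X/9
W = 4 (W = -15 + 19 = 4)
U(B) = 8/5 (U(B) = -(-1 - ⅕*3) = -(-1 - ⅗) = -1*(-8/5) = 8/5)
J(x, l) = -⅖ (J(x, l) = -2 + 8/5 = -⅖)
-23*J(W, r(5)) = -23*(-⅖) = 46/5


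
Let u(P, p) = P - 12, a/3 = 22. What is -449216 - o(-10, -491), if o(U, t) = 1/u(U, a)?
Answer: -9882751/22 ≈ -4.4922e+5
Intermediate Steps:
a = 66 (a = 3*22 = 66)
u(P, p) = -12 + P
o(U, t) = 1/(-12 + U)
-449216 - o(-10, -491) = -449216 - 1/(-12 - 10) = -449216 - 1/(-22) = -449216 - 1*(-1/22) = -449216 + 1/22 = -9882751/22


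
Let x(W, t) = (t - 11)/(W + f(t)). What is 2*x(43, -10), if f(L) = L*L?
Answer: -42/143 ≈ -0.29371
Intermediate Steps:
f(L) = L²
x(W, t) = (-11 + t)/(W + t²) (x(W, t) = (t - 11)/(W + t²) = (-11 + t)/(W + t²))
2*x(43, -10) = 2*((-11 - 10)/(43 + (-10)²)) = 2*(-21/(43 + 100)) = 2*(-21/143) = -42/143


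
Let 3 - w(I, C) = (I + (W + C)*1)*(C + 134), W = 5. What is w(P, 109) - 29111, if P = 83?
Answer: -76979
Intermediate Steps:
w(I, C) = 3 - (134 + C)*(5 + C + I) (w(I, C) = 3 - (I + (5 + C)*1)*(C + 134) = 3 - (I + (5 + C))*(134 + C) = 3 - (5 + C + I)*(134 + C) = 3 - (134 + C)*(5 + C + I))
w(P, 109) - 29111 = (-667 - 1*109² - 139*109 - 134*83 - 1*109*83) - 29111 = (-667 - 1*11881 - 15151 - 11122 - 9047) - 29111 = (-667 - 11881 - 15151 - 11122 - 9047) - 29111 = -47868 - 29111 = -76979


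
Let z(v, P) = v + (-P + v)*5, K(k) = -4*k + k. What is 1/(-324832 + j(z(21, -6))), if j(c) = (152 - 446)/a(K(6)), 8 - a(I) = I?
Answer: -13/4222963 ≈ -3.0784e-6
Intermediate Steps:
K(k) = -3*k
a(I) = 8 - I
z(v, P) = -5*P + 6*v (z(v, P) = v + (v - P)*5 = v + (-5*P + 5*v) = -5*P + 6*v)
j(c) = -147/13 (j(c) = (152 - 446)/(8 - (-3)*6) = -294/(8 - 1*(-18)) = -294/(8 + 18) = -294/26 = -294*1/26 = -147/13)
1/(-324832 + j(z(21, -6))) = 1/(-324832 - 147/13) = 1/(-4222963/13) = -13/4222963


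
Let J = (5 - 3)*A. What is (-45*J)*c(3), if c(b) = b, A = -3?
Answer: 810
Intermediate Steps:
J = -6 (J = (5 - 3)*(-3) = 2*(-3) = -6)
(-45*J)*c(3) = -45*(-6)*3 = 270*3 = 810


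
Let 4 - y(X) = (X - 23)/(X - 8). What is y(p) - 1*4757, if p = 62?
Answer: -85567/18 ≈ -4753.7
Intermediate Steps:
y(X) = 4 - (-23 + X)/(-8 + X) (y(X) = 4 - (X - 23)/(X - 8) = 4 - (-23 + X)/(-8 + X))
y(p) - 1*4757 = 3*(-3 + 62)/(-8 + 62) - 1*4757 = 3*59/54 - 4757 = 3*(1/54)*59 - 4757 = 59/18 - 4757 = -85567/18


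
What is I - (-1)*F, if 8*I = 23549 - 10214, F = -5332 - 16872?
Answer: -164297/8 ≈ -20537.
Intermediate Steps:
F = -22204
I = 13335/8 (I = (23549 - 10214)/8 = (1/8)*13335 = 13335/8 ≈ 1666.9)
I - (-1)*F = 13335/8 - (-1)*(-22204) = 13335/8 - 1*22204 = 13335/8 - 22204 = -164297/8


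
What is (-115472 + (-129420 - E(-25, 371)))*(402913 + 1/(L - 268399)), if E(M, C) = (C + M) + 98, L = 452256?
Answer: -18174092317438512/183857 ≈ -9.8849e+10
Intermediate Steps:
E(M, C) = 98 + C + M
(-115472 + (-129420 - E(-25, 371)))*(402913 + 1/(L - 268399)) = (-115472 + (-129420 - (98 + 371 - 25)))*(402913 + 1/(452256 - 268399)) = (-115472 + (-129420 - 1*444))*(402913 + 1/183857) = (-115472 + (-129420 - 444))*(402913 + 1/183857) = (-115472 - 129864)*(74078375442/183857) = -245336*74078375442/183857 = -18174092317438512/183857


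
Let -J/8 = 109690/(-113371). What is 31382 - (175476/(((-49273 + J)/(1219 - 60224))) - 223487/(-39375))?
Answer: -5617092858155767333/31417041166875 ≈ -1.7879e+5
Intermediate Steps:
J = 877520/113371 (J = -877520/(-113371) = -877520*(-1)/113371 = -8*(-109690/113371) = 877520/113371 ≈ 7.7402)
31382 - (175476/(((-49273 + J)/(1219 - 60224))) - 223487/(-39375)) = 31382 - (175476/(((-49273 + 877520/113371)/(1219 - 60224))) - 223487/(-39375)) = 31382 - (175476/((-5585251763/113371/(-59005))) - 223487*(-1/39375)) = 31382 - (175476/((-5585251763/113371*(-1/59005))) + 223487/39375) = 31382 - (175476/(5585251763/6689455855) + 223487/39375) = 31382 - (175476*(6689455855/5585251763) + 223487/39375) = 31382 - (167691279373140/797893109 + 223487/39375) = 31382 - 1*6603022444054638583/31417041166875 = 31382 - 6603022444054638583/31417041166875 = -5617092858155767333/31417041166875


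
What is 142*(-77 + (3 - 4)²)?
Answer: -10792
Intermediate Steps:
142*(-77 + (3 - 4)²) = 142*(-77 + (-1)²) = 142*(-77 + 1) = 142*(-76) = -10792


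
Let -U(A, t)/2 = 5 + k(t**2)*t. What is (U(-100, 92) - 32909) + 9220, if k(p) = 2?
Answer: -24067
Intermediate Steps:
U(A, t) = -10 - 4*t (U(A, t) = -2*(5 + 2*t) = -10 - 4*t)
(U(-100, 92) - 32909) + 9220 = ((-10 - 4*92) - 32909) + 9220 = ((-10 - 368) - 32909) + 9220 = (-378 - 32909) + 9220 = -33287 + 9220 = -24067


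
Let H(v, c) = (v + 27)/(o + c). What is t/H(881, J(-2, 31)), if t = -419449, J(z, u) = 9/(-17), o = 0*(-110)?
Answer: 3775041/15436 ≈ 244.56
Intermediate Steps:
o = 0
J(z, u) = -9/17 (J(z, u) = 9*(-1/17) = -9/17)
H(v, c) = (27 + v)/c (H(v, c) = (v + 27)/(0 + c) = (27 + v)/c)
t/H(881, J(-2, 31)) = -419449*(-9/(17*(27 + 881))) = -419449/((-17/9*908)) = -419449/(-15436/9) = -419449*(-9/15436) = 3775041/15436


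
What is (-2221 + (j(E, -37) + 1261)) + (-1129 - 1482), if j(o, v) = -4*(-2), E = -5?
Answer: -3563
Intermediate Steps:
j(o, v) = 8
(-2221 + (j(E, -37) + 1261)) + (-1129 - 1482) = (-2221 + (8 + 1261)) + (-1129 - 1482) = (-2221 + 1269) - 2611 = -952 - 2611 = -3563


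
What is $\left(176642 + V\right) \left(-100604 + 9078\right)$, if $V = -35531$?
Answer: $-12915325386$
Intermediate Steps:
$\left(176642 + V\right) \left(-100604 + 9078\right) = \left(176642 - 35531\right) \left(-100604 + 9078\right) = 141111 \left(-91526\right) = -12915325386$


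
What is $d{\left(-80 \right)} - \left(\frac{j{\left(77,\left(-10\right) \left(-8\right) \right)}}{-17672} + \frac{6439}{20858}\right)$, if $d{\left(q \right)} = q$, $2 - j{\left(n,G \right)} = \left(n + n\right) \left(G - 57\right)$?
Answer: $- \frac{1854739588}{23037661} \approx -80.509$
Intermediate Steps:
$j{\left(n,G \right)} = 2 - 2 n \left(-57 + G\right)$ ($j{\left(n,G \right)} = 2 - \left(n + n\right) \left(G - 57\right) = 2 - 2 n \left(-57 + G\right)$)
$d{\left(-80 \right)} - \left(\frac{j{\left(77,\left(-10\right) \left(-8\right) \right)}}{-17672} + \frac{6439}{20858}\right) = -80 - \left(\frac{2 + 114 \cdot 77 - 2 \left(\left(-10\right) \left(-8\right)\right) 77}{-17672} + \frac{6439}{20858}\right) = -80 - \left(\left(2 + 8778 - 160 \cdot 77\right) \left(- \frac{1}{17672}\right) + 6439 \cdot \frac{1}{20858}\right) = -80 - \left(\left(2 + 8778 - 12320\right) \left(- \frac{1}{17672}\right) + \frac{6439}{20858}\right) = -80 - \left(\left(-3540\right) \left(- \frac{1}{17672}\right) + \frac{6439}{20858}\right) = -80 - \left(\frac{885}{4418} + \frac{6439}{20858}\right) = -80 - \frac{11726708}{23037661} = - \frac{1854739588}{23037661}$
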